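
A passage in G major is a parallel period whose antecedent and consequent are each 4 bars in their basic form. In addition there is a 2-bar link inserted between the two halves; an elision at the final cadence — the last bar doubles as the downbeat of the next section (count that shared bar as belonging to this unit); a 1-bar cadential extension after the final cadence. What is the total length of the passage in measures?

11 measures

Basic parallel period: 4 + 4 = 8 bars.
8 (basic form) + 2 (link) + 1 (cadential extension) = 11.
The elision shares a bar with the next section but does not change this unit's count.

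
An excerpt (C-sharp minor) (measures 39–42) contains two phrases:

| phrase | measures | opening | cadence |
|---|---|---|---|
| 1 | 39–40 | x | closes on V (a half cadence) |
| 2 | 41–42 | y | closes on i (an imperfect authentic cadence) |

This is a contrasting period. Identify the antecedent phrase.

phrase 1

The phrase ending with the weaker cadence (half cadence) is the antecedent; the one ending more conclusively (imperfect authentic cadence) is the consequent. The antecedent is phrase 1.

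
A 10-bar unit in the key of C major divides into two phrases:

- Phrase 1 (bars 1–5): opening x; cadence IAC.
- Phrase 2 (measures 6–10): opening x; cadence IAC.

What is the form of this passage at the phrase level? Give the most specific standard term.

repeated phrase

Both phrases have the same opening (x) and the same cadence (imperfect authentic cadence): the second is a restatement, not a consequent, so this is a repeated phrase rather than a period.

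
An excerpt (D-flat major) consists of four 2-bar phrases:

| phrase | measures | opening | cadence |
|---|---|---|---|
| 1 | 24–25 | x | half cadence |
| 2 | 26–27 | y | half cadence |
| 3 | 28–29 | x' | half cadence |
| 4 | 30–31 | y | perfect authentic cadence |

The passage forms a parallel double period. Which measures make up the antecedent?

In a double period the first pair of phrases (ending half cadence) is the large antecedent and the second pair (ending perfect authentic cadence) is the large consequent; the antecedent is measures 24–27.

measures 24–27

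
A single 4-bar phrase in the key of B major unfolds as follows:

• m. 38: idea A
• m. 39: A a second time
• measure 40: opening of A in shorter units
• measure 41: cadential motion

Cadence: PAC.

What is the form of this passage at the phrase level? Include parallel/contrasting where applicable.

sentence

Basic idea (m. 38) + its repetition (m. 39) form the presentation; fragmentation and cadence (bars 40–41) form the continuation — the 4-bar whole is a sentence.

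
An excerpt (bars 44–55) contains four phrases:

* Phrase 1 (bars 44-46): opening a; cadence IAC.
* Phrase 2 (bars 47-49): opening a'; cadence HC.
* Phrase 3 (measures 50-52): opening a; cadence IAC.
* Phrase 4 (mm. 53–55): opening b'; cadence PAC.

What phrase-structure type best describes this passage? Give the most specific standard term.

parallel double period

Four phrases in two halves: the first half (mm. 44-49) ends with a half cadence, the second (measures 50–55) with a perfect authentic cadence — a large antecedent–consequent pair, i.e. a double period.
Phrase 3 begins with the same material as phrase 1, making it parallel.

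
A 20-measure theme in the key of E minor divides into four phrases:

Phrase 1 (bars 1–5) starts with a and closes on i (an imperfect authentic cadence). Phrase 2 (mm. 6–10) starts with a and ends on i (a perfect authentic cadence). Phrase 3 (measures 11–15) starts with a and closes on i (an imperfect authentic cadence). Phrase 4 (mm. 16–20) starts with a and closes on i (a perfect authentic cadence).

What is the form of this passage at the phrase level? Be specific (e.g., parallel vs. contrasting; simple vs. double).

The cadence pattern IAC–PAC–IAC–PAC is weak–strong twice, and phrases 3–4 restate phrases 1–2: a period heard twice, not a double period (which would end weakly at phrase 2).

repeated period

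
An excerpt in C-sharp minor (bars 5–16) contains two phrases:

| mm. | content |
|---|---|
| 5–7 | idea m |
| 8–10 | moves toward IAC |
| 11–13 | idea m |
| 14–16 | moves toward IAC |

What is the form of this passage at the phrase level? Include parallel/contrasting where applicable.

repeated phrase

Both phrases have the same opening (m) and the same cadence (imperfect authentic cadence): the second is a restatement, not a consequent, so this is a repeated phrase rather than a period.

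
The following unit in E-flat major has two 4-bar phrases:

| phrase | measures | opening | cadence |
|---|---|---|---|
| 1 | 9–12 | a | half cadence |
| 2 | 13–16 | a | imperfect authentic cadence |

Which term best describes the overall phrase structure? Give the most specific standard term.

Phrase 1 ends with a half cadence (weaker) and phrase 2 with an imperfect authentic cadence (stronger): antecedent + consequent = a period.
The two phrases open with the same material (a / a), so the period is parallel.

parallel period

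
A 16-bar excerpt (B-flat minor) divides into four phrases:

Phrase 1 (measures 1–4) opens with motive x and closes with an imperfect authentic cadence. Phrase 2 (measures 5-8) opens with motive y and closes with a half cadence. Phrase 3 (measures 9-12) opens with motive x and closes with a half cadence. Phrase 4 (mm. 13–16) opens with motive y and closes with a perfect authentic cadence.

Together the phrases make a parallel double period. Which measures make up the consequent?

In a double period the first pair of phrases (ending half cadence) is the large antecedent and the second pair (ending perfect authentic cadence) is the large consequent; the consequent is measures 9–16.

measures 9–16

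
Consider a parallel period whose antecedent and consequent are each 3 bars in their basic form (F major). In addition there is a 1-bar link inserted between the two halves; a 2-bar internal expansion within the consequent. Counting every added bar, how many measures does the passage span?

Basic parallel period: 3 + 3 = 6 bars.
6 (basic form) + 1 (link) + 2 (internal expansion) = 9.

9 measures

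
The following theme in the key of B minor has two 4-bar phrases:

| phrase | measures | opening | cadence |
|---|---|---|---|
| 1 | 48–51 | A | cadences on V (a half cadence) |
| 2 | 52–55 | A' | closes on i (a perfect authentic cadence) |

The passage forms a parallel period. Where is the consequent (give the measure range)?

measures 52–55

The antecedent is the phrase ending with the weaker cadence (half cadence, phrase 1) and the consequent the one ending more conclusively (perfect authentic cadence, phrase 2); the consequent is bars 52-55.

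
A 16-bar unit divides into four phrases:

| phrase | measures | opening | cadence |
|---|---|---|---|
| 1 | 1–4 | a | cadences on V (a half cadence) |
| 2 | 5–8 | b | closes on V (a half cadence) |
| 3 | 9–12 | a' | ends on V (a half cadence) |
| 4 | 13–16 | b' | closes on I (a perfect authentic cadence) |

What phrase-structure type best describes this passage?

Four phrases in two halves: the first half (mm. 1-8) ends with a half cadence, the second (mm. 9–16) with a perfect authentic cadence — a large antecedent–consequent pair, i.e. a double period.
Phrase 3 begins with the same material as phrase 1, making it parallel.

parallel double period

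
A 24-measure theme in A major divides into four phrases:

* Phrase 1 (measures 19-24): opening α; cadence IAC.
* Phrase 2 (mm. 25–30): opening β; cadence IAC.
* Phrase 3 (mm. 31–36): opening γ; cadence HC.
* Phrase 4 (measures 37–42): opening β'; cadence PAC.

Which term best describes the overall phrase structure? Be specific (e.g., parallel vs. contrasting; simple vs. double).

Four phrases in two halves: the first half (measures 19–30) ends with an imperfect authentic cadence, the second (mm. 31–42) with a perfect authentic cadence — a large antecedent–consequent pair, i.e. a double period.
Phrase 3 begins with different material from phrase 1, making it contrasting.

contrasting double period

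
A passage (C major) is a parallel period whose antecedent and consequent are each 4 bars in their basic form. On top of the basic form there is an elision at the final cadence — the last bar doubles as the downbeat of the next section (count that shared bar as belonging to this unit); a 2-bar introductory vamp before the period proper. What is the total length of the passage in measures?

Basic parallel period: 4 + 4 = 8 bars.
8 (basic form) + 2 (introduction) = 10.
The elision shares a bar with the next section but does not change this unit's count.

10 measures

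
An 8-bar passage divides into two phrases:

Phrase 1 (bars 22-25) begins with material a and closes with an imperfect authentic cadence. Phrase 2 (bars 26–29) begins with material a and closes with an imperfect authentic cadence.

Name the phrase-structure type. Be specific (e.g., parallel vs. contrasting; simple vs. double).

repeated phrase

Both phrases have the same opening (a) and the same cadence (imperfect authentic cadence): the second is a restatement, not a consequent, so this is a repeated phrase rather than a period.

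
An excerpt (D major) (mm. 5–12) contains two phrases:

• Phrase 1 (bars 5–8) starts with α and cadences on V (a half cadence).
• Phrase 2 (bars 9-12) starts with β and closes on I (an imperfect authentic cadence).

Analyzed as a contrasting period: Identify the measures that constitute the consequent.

The antecedent is the phrase ending with the weaker cadence (half cadence, phrase 1) and the consequent the one ending more conclusively (imperfect authentic cadence, phrase 2); the consequent is mm. 9–12.

measures 9–12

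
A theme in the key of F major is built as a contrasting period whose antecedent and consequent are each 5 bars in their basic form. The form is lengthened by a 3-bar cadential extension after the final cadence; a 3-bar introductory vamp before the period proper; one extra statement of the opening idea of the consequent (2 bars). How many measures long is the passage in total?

Basic contrasting period: 5 + 5 = 10 bars.
10 (basic form) + 3 (cadential extension) + 3 (introduction) + 2 (extra statement) = 18.

18 measures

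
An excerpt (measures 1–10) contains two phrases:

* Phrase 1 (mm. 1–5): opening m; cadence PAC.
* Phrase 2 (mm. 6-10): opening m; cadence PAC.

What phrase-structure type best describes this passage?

Both phrases have the same opening (m) and the same cadence (perfect authentic cadence): the second is a restatement, not a consequent, so this is a repeated phrase rather than a period.

repeated phrase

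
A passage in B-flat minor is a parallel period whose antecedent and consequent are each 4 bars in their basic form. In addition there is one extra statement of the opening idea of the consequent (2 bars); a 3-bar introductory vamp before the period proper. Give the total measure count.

13 measures

Basic parallel period: 4 + 4 = 8 bars.
8 (basic form) + 2 (extra statement) + 3 (introduction) = 13.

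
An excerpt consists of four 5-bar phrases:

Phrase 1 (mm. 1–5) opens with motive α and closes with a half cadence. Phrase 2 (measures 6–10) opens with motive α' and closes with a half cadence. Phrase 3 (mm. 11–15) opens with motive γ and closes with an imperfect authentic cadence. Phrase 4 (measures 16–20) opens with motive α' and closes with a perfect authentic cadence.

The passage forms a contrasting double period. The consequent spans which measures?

measures 11–20

In a double period the four phrases pair into a large antecedent (phrases 1–2, ending half cadence) and a large consequent (phrases 3–4, ending perfect authentic cadence). The consequent spans bars 11–20.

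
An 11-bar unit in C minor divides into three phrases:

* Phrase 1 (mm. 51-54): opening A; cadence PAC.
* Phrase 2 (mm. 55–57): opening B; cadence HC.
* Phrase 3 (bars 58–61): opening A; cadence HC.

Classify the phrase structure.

phrase group

The final phrase closes with a half cadence, which is not stronger than the preceding half cadence; the 3 phrases lack an overall antecedent–consequent design and so form a phrase group.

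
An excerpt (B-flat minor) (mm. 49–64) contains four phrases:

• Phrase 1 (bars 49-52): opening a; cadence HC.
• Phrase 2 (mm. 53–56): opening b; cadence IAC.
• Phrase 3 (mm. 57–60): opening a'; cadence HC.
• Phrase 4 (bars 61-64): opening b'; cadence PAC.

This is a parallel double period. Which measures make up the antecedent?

In a double period the first pair of phrases (ending imperfect authentic cadence) is the large antecedent and the second pair (ending perfect authentic cadence) is the large consequent; the antecedent is measures 49–56.

measures 49–56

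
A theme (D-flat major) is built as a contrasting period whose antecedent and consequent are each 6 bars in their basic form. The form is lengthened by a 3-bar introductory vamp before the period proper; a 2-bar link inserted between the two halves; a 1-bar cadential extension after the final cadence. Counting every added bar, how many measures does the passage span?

18 measures

Basic contrasting period: 6 + 6 = 12 bars.
12 (basic form) + 3 (introduction) + 2 (link) + 1 (cadential extension) = 18.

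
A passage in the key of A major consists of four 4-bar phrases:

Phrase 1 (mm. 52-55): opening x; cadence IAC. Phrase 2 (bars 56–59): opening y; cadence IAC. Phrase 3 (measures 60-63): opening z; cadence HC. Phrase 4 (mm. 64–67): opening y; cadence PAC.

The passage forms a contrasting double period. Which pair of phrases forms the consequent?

phrases 3 and 4

In a double period the first pair of phrases (ending imperfect authentic cadence) is the large antecedent and the second pair (ending perfect authentic cadence) is the large consequent; the consequent is phrases 3 and 4.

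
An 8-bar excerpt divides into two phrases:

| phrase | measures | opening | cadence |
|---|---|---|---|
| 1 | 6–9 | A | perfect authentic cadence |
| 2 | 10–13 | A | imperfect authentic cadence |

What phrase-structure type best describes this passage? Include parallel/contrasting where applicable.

phrase group

The second phrase closes with an imperfect authentic cadence, which is not stronger than the first phrase's perfect authentic cadence; without a weak→strong cadential pair there is no antecedent–consequent relationship, so this is a phrase group rather than a period.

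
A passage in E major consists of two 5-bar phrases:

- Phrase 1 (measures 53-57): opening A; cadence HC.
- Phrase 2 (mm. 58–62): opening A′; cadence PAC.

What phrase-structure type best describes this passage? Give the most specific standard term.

parallel period

Phrase 1 ends with a half cadence (weaker) and phrase 2 with a perfect authentic cadence (stronger): antecedent + consequent = a period.
The two phrases open with the same material (A / A′), so the period is parallel.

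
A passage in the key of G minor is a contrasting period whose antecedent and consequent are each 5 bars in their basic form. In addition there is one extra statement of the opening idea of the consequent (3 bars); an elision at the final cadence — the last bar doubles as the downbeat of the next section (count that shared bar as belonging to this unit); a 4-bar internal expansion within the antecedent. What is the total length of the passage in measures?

17 measures

Basic contrasting period: 5 + 5 = 10 bars.
10 (basic form) + 3 (extra statement) + 4 (internal expansion) = 17.
The elision shares a bar with the next section but does not change this unit's count.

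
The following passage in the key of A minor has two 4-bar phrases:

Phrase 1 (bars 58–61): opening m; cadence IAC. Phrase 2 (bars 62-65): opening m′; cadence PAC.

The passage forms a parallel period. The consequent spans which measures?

measures 62–65

The antecedent is the phrase ending with the weaker cadence (imperfect authentic cadence, phrase 1) and the consequent the one ending more conclusively (perfect authentic cadence, phrase 2); the consequent is bars 62–65.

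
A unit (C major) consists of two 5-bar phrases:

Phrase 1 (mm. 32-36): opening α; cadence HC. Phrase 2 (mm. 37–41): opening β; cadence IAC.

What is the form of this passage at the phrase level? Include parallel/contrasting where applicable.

Phrase 1 ends with a half cadence (weaker) and phrase 2 with an imperfect authentic cadence (stronger): antecedent + consequent = a period.
The two phrases open with different material (α / β), so the period is contrasting.

contrasting period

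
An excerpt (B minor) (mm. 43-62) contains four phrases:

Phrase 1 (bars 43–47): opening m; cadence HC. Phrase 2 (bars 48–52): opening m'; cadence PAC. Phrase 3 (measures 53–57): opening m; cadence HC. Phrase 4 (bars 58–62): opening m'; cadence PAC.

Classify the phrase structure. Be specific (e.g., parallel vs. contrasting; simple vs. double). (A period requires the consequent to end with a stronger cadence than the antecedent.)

The cadence pattern HC–PAC–HC–PAC is weak–strong twice, and phrases 3–4 restate phrases 1–2: a period heard twice, not a double period (which would end weakly at phrase 2).

repeated period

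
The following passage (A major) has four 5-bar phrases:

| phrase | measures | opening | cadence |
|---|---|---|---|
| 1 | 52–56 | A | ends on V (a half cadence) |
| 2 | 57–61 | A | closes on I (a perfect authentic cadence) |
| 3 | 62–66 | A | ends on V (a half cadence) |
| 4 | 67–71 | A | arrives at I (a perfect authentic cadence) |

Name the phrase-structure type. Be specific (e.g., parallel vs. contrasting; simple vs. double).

repeated period

The cadence pattern HC–PAC–HC–PAC is weak–strong twice, and phrases 3–4 restate phrases 1–2: a period heard twice, not a double period (which would end weakly at phrase 2).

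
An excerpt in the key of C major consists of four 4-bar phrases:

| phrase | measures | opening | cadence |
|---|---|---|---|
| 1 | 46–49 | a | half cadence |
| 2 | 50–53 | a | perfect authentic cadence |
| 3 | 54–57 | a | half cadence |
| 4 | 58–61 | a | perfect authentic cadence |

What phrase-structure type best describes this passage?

The cadence pattern HC–PAC–HC–PAC is weak–strong twice, and phrases 3–4 restate phrases 1–2: a period heard twice, not a double period (which would end weakly at phrase 2).

repeated period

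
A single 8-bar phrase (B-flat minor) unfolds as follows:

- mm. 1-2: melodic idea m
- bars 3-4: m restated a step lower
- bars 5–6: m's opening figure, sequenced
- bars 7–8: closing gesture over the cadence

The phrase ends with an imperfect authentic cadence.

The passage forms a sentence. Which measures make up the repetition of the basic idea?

measures 3–4

The presentation of a sentence is the basic idea (mm. 1-2) plus its repetition (mm. 3-4); the repetition of the basic idea is therefore bars 3-4.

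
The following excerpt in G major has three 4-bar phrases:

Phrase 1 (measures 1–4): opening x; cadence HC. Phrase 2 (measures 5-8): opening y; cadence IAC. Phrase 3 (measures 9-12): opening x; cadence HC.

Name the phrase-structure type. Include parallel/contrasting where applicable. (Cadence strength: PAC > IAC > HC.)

phrase group

The final phrase closes with a half cadence, which is not stronger than the preceding imperfect authentic cadence; the 3 phrases lack an overall antecedent–consequent design and so form a phrase group.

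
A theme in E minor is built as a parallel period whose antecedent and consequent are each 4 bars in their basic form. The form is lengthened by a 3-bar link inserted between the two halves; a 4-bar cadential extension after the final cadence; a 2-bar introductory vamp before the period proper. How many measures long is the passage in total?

17 measures

Basic parallel period: 4 + 4 = 8 bars.
8 (basic form) + 3 (link) + 4 (cadential extension) + 2 (introduction) = 17.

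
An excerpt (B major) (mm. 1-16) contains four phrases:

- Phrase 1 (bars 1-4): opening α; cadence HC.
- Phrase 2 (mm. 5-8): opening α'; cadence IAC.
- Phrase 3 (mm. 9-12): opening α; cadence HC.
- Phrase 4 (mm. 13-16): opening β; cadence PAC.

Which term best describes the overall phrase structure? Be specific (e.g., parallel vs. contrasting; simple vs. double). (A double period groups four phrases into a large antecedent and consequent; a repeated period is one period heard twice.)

Four phrases in two halves: the first half (mm. 1–8) ends with an imperfect authentic cadence, the second (bars 9–16) with a perfect authentic cadence — a large antecedent–consequent pair, i.e. a double period.
Phrase 3 begins with the same material as phrase 1, making it parallel.

parallel double period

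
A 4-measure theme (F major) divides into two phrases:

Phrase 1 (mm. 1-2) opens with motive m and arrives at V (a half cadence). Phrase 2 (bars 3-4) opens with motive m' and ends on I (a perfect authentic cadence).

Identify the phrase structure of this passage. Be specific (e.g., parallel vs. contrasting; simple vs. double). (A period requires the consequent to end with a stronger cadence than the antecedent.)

parallel period

Phrase 1 ends with a half cadence (weaker) and phrase 2 with a perfect authentic cadence (stronger): antecedent + consequent = a period.
The two phrases open with the same material (m / m'), so the period is parallel.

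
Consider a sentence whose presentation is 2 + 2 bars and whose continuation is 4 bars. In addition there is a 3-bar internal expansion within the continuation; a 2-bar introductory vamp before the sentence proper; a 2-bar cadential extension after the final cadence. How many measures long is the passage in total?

15 measures

Basic sentence: 2 + 2 + 4 = 8 bars.
8 (basic form) + 3 (internal expansion) + 2 (introduction) + 2 (cadential extension) = 15.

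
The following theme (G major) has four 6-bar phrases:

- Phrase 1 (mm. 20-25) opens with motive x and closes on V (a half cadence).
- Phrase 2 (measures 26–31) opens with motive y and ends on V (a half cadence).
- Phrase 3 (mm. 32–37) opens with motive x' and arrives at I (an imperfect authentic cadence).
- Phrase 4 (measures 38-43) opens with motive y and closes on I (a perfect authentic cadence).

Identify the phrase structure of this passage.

Four phrases in two halves: the first half (mm. 20–31) ends with a half cadence, the second (bars 32–43) with a perfect authentic cadence — a large antecedent–consequent pair, i.e. a double period.
Phrase 3 begins with the same material as phrase 1, making it parallel.

parallel double period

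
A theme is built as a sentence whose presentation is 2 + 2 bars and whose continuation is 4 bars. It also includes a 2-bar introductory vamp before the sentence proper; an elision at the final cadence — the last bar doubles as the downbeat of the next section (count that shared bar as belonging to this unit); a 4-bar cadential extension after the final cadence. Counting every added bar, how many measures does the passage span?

Basic sentence: 2 + 2 + 4 = 8 bars.
8 (basic form) + 2 (introduction) + 4 (cadential extension) = 14.
The elision shares a bar with the next section but does not change this unit's count.

14 measures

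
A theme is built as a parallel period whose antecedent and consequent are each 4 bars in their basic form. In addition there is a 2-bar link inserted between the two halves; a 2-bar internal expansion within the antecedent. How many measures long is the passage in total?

Basic parallel period: 4 + 4 = 8 bars.
8 (basic form) + 2 (link) + 2 (internal expansion) = 12.

12 measures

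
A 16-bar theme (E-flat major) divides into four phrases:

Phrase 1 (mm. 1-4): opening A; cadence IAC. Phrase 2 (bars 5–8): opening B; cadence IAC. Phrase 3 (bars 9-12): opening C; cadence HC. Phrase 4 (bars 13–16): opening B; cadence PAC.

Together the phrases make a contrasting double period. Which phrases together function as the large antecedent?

In a double period the first pair of phrases (ending imperfect authentic cadence) is the large antecedent and the second pair (ending perfect authentic cadence) is the large consequent; the antecedent is phrases 1 and 2.

phrases 1 and 2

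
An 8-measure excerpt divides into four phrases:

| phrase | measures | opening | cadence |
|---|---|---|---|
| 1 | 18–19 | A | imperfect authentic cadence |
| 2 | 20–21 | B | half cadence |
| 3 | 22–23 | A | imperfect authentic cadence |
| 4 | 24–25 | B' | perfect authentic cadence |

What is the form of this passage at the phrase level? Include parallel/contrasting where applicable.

Four phrases in two halves: the first half (bars 18–21) ends with a half cadence, the second (mm. 22–25) with a perfect authentic cadence — a large antecedent–consequent pair, i.e. a double period.
Phrase 3 begins with the same material as phrase 1, making it parallel.

parallel double period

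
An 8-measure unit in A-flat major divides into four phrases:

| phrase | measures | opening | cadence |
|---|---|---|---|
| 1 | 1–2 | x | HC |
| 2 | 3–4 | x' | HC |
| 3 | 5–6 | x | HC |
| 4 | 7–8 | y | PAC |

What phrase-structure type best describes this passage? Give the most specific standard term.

Four phrases in two halves: the first half (measures 1–4) ends with a half cadence, the second (mm. 5–8) with a perfect authentic cadence — a large antecedent–consequent pair, i.e. a double period.
Phrase 3 begins with the same material as phrase 1, making it parallel.

parallel double period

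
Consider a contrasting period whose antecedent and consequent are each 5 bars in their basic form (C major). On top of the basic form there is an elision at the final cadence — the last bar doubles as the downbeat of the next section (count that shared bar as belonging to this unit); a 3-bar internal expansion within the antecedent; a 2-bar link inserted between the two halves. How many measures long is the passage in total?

Basic contrasting period: 5 + 5 = 10 bars.
10 (basic form) + 3 (internal expansion) + 2 (link) = 15.
The elision shares a bar with the next section but does not change this unit's count.

15 measures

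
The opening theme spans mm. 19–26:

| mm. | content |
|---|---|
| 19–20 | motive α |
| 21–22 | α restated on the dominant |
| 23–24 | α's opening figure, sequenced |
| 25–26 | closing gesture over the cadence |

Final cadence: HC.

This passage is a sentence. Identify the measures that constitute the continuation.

measures 23–26

After the presentation (measures 19-22), the continuation covers the fragmentation through the cadence: bars 23–26.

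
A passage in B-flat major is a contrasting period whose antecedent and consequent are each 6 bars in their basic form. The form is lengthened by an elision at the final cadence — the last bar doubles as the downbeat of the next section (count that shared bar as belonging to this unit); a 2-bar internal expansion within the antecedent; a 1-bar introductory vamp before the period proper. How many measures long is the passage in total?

Basic contrasting period: 6 + 6 = 12 bars.
12 (basic form) + 2 (internal expansion) + 1 (introduction) = 15.
The elision shares a bar with the next section but does not change this unit's count.

15 measures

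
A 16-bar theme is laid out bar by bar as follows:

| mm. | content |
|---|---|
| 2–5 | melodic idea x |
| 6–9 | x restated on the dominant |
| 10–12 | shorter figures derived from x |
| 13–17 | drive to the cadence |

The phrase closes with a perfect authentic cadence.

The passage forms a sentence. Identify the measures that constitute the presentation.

measures 2–9

The presentation of a sentence is the basic idea (mm. 2–5) plus its repetition (measures 6-9); the presentation is therefore measures 2-9.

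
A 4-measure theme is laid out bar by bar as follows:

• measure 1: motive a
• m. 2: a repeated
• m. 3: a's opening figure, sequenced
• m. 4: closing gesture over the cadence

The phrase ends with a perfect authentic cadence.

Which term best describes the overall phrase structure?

Basic idea (bar 1) + its repetition (m. 2) form the presentation; fragmentation and cadence (bars 3–4) form the continuation — the 4-bar whole is a sentence.

sentence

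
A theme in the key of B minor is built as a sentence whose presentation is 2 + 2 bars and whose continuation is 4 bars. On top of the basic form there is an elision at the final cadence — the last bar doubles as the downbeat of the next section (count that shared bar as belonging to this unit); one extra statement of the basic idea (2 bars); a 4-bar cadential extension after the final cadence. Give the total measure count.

14 measures

Basic sentence: 2 + 2 + 4 = 8 bars.
8 (basic form) + 2 (extra statement) + 4 (cadential extension) = 14.
The elision shares a bar with the next section but does not change this unit's count.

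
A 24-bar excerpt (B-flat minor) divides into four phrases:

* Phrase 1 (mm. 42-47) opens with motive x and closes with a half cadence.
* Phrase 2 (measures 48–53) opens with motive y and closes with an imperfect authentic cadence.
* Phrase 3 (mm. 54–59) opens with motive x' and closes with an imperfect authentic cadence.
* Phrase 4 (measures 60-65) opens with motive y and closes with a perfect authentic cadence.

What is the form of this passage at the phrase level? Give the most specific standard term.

parallel double period

Four phrases in two halves: the first half (mm. 42-53) ends with an imperfect authentic cadence, the second (bars 54–65) with a perfect authentic cadence — a large antecedent–consequent pair, i.e. a double period.
Phrase 3 begins with the same material as phrase 1, making it parallel.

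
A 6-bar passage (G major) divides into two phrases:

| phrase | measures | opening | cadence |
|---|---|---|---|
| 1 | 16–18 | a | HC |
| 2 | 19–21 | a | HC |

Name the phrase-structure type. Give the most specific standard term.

Both phrases have the same opening (a) and the same cadence (half cadence): the second is a restatement, not a consequent, so this is a repeated phrase rather than a period.

repeated phrase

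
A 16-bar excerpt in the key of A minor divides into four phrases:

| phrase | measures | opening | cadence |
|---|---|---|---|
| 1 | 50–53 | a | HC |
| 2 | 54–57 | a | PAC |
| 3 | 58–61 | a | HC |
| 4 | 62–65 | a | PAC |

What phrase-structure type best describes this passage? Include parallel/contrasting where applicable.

The cadence pattern HC–PAC–HC–PAC is weak–strong twice, and phrases 3–4 restate phrases 1–2: a period heard twice, not a double period (which would end weakly at phrase 2).

repeated period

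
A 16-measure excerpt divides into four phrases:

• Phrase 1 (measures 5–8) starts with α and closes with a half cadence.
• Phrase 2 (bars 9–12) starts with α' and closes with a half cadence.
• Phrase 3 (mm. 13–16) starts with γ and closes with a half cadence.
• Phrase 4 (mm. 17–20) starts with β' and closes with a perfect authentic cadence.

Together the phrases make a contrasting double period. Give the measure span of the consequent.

In a double period the first pair of phrases (ending half cadence) is the large antecedent and the second pair (ending perfect authentic cadence) is the large consequent; the consequent is measures 13–20.

measures 13–20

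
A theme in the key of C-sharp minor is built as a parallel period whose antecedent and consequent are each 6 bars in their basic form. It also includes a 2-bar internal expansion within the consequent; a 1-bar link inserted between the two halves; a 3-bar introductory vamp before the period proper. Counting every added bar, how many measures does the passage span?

Basic parallel period: 6 + 6 = 12 bars.
12 (basic form) + 2 (internal expansion) + 1 (link) + 3 (introduction) = 18.

18 measures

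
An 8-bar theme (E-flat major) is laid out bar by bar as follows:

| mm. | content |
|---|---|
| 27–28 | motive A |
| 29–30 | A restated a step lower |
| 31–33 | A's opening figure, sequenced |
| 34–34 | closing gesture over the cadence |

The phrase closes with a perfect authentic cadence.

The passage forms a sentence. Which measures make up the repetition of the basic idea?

The presentation of a sentence is the basic idea (mm. 27–28) plus its repetition (measures 29–30); the repetition of the basic idea is therefore measures 29-30.

measures 29–30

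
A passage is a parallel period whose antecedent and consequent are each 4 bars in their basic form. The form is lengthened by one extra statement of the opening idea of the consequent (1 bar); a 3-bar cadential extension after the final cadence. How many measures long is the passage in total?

Basic parallel period: 4 + 4 = 8 bars.
8 (basic form) + 1 (extra statement) + 3 (cadential extension) = 12.

12 measures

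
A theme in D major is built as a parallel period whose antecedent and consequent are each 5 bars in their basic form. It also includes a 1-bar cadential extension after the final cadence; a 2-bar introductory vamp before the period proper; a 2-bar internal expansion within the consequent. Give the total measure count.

15 measures

Basic parallel period: 5 + 5 = 10 bars.
10 (basic form) + 1 (cadential extension) + 2 (introduction) + 2 (internal expansion) = 15.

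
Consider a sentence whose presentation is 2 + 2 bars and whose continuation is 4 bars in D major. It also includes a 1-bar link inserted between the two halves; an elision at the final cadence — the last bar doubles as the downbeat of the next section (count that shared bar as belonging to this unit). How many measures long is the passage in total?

Basic sentence: 2 + 2 + 4 = 8 bars.
8 (basic form) + 1 (link) = 9.
The elision shares a bar with the next section but does not change this unit's count.

9 measures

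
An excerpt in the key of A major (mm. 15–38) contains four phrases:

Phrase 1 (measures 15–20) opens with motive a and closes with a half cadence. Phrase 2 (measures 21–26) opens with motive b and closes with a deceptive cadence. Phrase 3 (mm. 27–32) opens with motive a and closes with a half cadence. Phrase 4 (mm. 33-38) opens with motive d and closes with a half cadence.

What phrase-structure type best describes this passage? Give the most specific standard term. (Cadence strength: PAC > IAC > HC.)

phrase group

Phrase 4 ends with a half cadence, no stronger than phrase 2's deceptive cadence, so the four phrases do not form a double period; nor do phrases 3–4 duplicate 1–2, so it is not a repeated period. With no phrase reaching a conclusive cadence, the passage is a phrase group.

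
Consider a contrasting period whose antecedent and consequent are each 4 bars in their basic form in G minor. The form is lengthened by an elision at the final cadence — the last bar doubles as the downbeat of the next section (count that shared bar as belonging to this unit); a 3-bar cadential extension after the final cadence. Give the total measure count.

11 measures

Basic contrasting period: 4 + 4 = 8 bars.
8 (basic form) + 3 (cadential extension) = 11.
The elision shares a bar with the next section but does not change this unit's count.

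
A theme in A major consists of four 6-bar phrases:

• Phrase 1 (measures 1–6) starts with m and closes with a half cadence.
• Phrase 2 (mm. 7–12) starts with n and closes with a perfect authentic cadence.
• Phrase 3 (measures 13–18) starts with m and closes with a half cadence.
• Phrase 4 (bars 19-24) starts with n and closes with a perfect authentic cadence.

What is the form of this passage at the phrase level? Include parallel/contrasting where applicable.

The cadence pattern HC–PAC–HC–PAC is weak–strong twice, and phrases 3–4 restate phrases 1–2: a period heard twice, not a double period (which would end weakly at phrase 2).

repeated period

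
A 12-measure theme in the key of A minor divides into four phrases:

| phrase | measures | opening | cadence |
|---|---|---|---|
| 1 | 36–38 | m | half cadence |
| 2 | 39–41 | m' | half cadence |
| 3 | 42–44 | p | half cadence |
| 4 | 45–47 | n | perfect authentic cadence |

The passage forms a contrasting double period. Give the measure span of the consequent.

In a double period the first pair of phrases (ending half cadence) is the large antecedent and the second pair (ending perfect authentic cadence) is the large consequent; the consequent is measures 42–47.

measures 42–47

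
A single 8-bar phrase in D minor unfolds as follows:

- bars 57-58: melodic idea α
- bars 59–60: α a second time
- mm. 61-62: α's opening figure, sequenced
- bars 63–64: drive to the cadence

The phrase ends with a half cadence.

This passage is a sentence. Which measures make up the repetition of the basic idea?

measures 59–60

The presentation of a sentence is the basic idea (bars 57-58) plus its repetition (mm. 59–60); the repetition of the basic idea is therefore bars 59-60.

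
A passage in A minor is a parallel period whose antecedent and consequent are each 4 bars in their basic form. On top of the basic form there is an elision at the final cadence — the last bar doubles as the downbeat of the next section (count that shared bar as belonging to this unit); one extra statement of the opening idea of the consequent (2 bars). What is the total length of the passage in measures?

10 measures

Basic parallel period: 4 + 4 = 8 bars.
8 (basic form) + 2 (extra statement) = 10.
The elision shares a bar with the next section but does not change this unit's count.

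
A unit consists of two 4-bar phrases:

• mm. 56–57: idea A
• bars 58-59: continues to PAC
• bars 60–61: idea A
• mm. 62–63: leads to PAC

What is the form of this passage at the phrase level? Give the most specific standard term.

repeated phrase

Both phrases have the same opening (A) and the same cadence (perfect authentic cadence): the second is a restatement, not a consequent, so this is a repeated phrase rather than a period.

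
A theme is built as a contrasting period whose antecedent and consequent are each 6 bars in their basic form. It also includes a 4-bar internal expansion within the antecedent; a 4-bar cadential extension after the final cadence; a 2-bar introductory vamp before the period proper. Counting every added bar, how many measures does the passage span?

Basic contrasting period: 6 + 6 = 12 bars.
12 (basic form) + 4 (internal expansion) + 4 (cadential extension) + 2 (introduction) = 22.

22 measures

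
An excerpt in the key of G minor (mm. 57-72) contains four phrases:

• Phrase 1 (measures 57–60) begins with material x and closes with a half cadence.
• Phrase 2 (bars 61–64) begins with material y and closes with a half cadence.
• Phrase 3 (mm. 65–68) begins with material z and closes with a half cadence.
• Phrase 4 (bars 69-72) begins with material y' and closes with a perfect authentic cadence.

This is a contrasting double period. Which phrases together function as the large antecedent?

phrases 1 and 2

In a double period the first pair of phrases (ending half cadence) is the large antecedent and the second pair (ending perfect authentic cadence) is the large consequent; the antecedent is phrases 1 and 2.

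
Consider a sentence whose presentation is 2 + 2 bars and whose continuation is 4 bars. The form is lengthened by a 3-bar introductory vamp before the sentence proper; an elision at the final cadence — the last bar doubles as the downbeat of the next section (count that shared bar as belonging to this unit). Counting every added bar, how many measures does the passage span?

11 measures

Basic sentence: 2 + 2 + 4 = 8 bars.
8 (basic form) + 3 (introduction) = 11.
The elision shares a bar with the next section but does not change this unit's count.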